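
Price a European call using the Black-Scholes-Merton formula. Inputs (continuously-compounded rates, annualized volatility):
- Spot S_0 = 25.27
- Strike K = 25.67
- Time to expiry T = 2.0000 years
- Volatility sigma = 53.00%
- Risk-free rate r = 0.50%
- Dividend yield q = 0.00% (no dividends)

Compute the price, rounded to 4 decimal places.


d1 = (ln(S/K) + (r - q + 0.5*sigma^2) * T) / (sigma * sqrt(T)) = 0.36715509
d2 = d1 - sigma * sqrt(T) = -0.38237810
exp(-rT) = 0.99004983; exp(-qT) = 1.00000000
C = S_0 * exp(-qT) * N(d1) - K * exp(-rT) * N(d2)
N(d1) = 0.64324833; N(d2) = 0.35109047
C = 25.2700 * 1.00000000 * 0.64324833 - 25.6700 * 0.99004983 * 0.35109047 = 7.3321

Answer: Price = 7.3321


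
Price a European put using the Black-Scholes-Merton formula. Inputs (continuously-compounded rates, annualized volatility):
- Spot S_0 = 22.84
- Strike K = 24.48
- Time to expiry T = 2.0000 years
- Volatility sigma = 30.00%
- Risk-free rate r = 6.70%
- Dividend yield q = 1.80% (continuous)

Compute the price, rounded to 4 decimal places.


Answer: Price = 3.3461

Derivation:
d1 = (ln(S/K) + (r - q + 0.5*sigma^2) * T) / (sigma * sqrt(T)) = 0.27967706
d2 = d1 - sigma * sqrt(T) = -0.14458701
exp(-rT) = 0.87459006; exp(-qT) = 0.96464029
P = K * exp(-rT) * N(-d2) - S_0 * exp(-qT) * N(-d1)
N(-d1) = 0.38986264; N(-d2) = 0.55748152
P = 24.4800 * 0.87459006 * 0.55748152 - 22.8400 * 0.96464029 * 0.38986264 = 3.3461


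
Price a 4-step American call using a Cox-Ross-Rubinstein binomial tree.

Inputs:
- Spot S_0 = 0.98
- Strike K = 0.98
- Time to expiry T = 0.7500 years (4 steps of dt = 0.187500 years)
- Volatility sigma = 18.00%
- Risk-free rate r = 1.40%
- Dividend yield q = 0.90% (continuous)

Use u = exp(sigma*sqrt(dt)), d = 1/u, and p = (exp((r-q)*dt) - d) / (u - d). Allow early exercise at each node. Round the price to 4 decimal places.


Answer: Price = V(0,0) = 0.0586

Derivation:
dt = T/N = 0.187500
u = exp(sigma*sqrt(dt)) = 1.081060; d = 1/u = 0.925018
p = (exp((r-q)*dt) - d) / (u - d) = 0.486535
Discount per step: exp(-r*dt) = 0.997378
Stock lattice S(k, i) with i counting down-moves:
  k=0: S(0,0) = 0.9800
  k=1: S(1,0) = 1.0594; S(1,1) = 0.9065
  k=2: S(2,0) = 1.1453; S(2,1) = 0.9800; S(2,2) = 0.8385
  k=3: S(3,0) = 1.2382; S(3,1) = 1.0594; S(3,2) = 0.9065; S(3,3) = 0.7757
  k=4: S(4,0) = 1.3385; S(4,1) = 1.1453; S(4,2) = 0.9800; S(4,3) = 0.8385; S(4,4) = 0.7175
Terminal payoffs V(N, i) = max(S_T - K, 0):
  V(4,0) = 0.358523; V(4,1) = 0.165317; V(4,2) = 0.000000; V(4,3) = 0.000000; V(4,4) = 0.000000
Backward induction: V(k, i) = exp(-r*dt) * [p * V(k+1, i) + (1-p) * V(k+1, i+1)]; then take max(V_cont, immediate exercise) for American.
  V(3,0) = exp(-r*dt) * [p*0.358523 + (1-p)*0.165317] = 0.258639; exercise = 0.258157; V(3,0) = max -> 0.258639
  V(3,1) = exp(-r*dt) * [p*0.165317 + (1-p)*0.000000] = 0.080222; exercise = 0.079439; V(3,1) = max -> 0.080222
  V(3,2) = exp(-r*dt) * [p*0.000000 + (1-p)*0.000000] = 0.000000; exercise = 0.000000; V(3,2) = max -> 0.000000
  V(3,3) = exp(-r*dt) * [p*0.000000 + (1-p)*0.000000] = 0.000000; exercise = 0.000000; V(3,3) = max -> 0.000000
  V(2,0) = exp(-r*dt) * [p*0.258639 + (1-p)*0.080222] = 0.166590; exercise = 0.165317; V(2,0) = max -> 0.166590
  V(2,1) = exp(-r*dt) * [p*0.080222 + (1-p)*0.000000] = 0.038928; exercise = 0.000000; V(2,1) = max -> 0.038928
  V(2,2) = exp(-r*dt) * [p*0.000000 + (1-p)*0.000000] = 0.000000; exercise = 0.000000; V(2,2) = max -> 0.000000
  V(1,0) = exp(-r*dt) * [p*0.166590 + (1-p)*0.038928] = 0.100775; exercise = 0.079439; V(1,0) = max -> 0.100775
  V(1,1) = exp(-r*dt) * [p*0.038928 + (1-p)*0.000000] = 0.018890; exercise = 0.000000; V(1,1) = max -> 0.018890
  V(0,0) = exp(-r*dt) * [p*0.100775 + (1-p)*0.018890] = 0.058576; exercise = 0.000000; V(0,0) = max -> 0.058576


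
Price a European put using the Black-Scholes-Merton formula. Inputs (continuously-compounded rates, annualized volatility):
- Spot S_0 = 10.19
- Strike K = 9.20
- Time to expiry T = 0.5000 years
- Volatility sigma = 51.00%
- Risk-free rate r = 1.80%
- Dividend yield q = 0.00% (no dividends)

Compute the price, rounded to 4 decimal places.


d1 = (ln(S/K) + (r - q + 0.5*sigma^2) * T) / (sigma * sqrt(T)) = 0.48867557
d2 = d1 - sigma * sqrt(T) = 0.12805111
exp(-rT) = 0.99104038; exp(-qT) = 1.00000000
P = K * exp(-rT) * N(-d2) - S_0 * exp(-qT) * N(-d1)
N(-d1) = 0.31253570; N(-d2) = 0.44905426
P = 9.2000 * 0.99104038 * 0.44905426 - 10.1900 * 1.00000000 * 0.31253570 = 0.9095

Answer: Price = 0.9095


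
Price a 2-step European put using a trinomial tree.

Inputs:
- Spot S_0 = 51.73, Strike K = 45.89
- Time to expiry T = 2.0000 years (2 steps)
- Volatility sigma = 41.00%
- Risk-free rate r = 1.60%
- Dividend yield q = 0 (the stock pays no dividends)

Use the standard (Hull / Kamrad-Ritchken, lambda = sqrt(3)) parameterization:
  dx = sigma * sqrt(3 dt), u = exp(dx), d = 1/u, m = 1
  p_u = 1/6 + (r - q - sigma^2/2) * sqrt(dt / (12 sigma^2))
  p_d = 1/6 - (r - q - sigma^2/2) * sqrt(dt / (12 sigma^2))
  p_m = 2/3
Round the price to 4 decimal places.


dt = T/N = 1.000000; dx = sigma*sqrt(3*dt) = 0.710141
u = exp(dx) = 2.034278; d = 1/u = 0.491575
p_u = 0.118754, p_m = 0.666667, p_d = 0.214580
Discount per step: exp(-r*dt) = 0.984127
Stock lattice S(k, j) with j the centered position index:
  k=0: S(0,+0) = 51.7300
  k=1: S(1,-1) = 25.4292; S(1,+0) = 51.7300; S(1,+1) = 105.2332
  k=2: S(2,-2) = 12.5003; S(2,-1) = 25.4292; S(2,+0) = 51.7300; S(2,+1) = 105.2332; S(2,+2) = 214.0735
Terminal payoffs V(N, j) = max(K - S_T, 0):
  V(2,-2) = 33.389655; V(2,-1) = 20.460827; V(2,+0) = 0.000000; V(2,+1) = 0.000000; V(2,+2) = 0.000000
Backward induction: V(k, j) = exp(-r*dt) * [p_u * V(k+1, j+1) + p_m * V(k+1, j) + p_d * V(k+1, j-1)]
  V(1,-1) = exp(-r*dt) * [p_u*0.000000 + p_m*20.460827 + p_d*33.389655] = 20.475058
  V(1,+0) = exp(-r*dt) * [p_u*0.000000 + p_m*0.000000 + p_d*20.460827] = 4.320789
  V(1,+1) = exp(-r*dt) * [p_u*0.000000 + p_m*0.000000 + p_d*0.000000] = 0.000000
  V(0,+0) = exp(-r*dt) * [p_u*0.000000 + p_m*4.320789 + p_d*20.475058] = 7.158599

Answer: Price = V(0,0) = 7.1586


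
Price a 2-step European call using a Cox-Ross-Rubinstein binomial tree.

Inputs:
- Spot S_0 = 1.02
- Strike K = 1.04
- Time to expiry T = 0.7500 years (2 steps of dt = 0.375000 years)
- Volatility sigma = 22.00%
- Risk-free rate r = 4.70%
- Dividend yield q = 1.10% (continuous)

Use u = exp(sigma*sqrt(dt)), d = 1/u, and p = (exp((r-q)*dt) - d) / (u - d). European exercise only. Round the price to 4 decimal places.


Answer: Price = V(0,0) = 0.0761

Derivation:
dt = T/N = 0.375000
u = exp(sigma*sqrt(dt)) = 1.144219; d = 1/u = 0.873959
p = (exp((r-q)*dt) - d) / (u - d) = 0.516661
Discount per step: exp(-r*dt) = 0.982529
Stock lattice S(k, i) with i counting down-moves:
  k=0: S(0,0) = 1.0200
  k=1: S(1,0) = 1.1671; S(1,1) = 0.8914
  k=2: S(2,0) = 1.3354; S(2,1) = 1.0200; S(2,2) = 0.7791
Terminal payoffs V(N, i) = max(S_T - K, 0):
  V(2,0) = 0.295421; V(2,1) = 0.000000; V(2,2) = 0.000000
Backward induction: V(k, i) = exp(-r*dt) * [p * V(k+1, i) + (1-p) * V(k+1, i+1)].
  V(1,0) = exp(-r*dt) * [p*0.295421 + (1-p)*0.000000] = 0.149966
  V(1,1) = exp(-r*dt) * [p*0.000000 + (1-p)*0.000000] = 0.000000
  V(0,0) = exp(-r*dt) * [p*0.149966 + (1-p)*0.000000] = 0.076128


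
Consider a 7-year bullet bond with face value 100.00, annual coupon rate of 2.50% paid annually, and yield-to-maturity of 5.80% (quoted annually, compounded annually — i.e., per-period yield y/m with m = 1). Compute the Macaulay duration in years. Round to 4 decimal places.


Answer: Macaulay duration = 6.4435 years

Derivation:
Coupon per period c = face * coupon_rate / m = 2.500000
Periods per year m = 1; per-period yield y/m = 0.058000
Number of cashflows N = 7
Cashflows (t years, CF_t, discount factor 1/(1+y/m)^(m*t), PV):
  t = 1.0000: CF_t = 2.500000, DF = 0.945180, PV = 2.362949
  t = 2.0000: CF_t = 2.500000, DF = 0.893364, PV = 2.233411
  t = 3.0000: CF_t = 2.500000, DF = 0.844390, PV = 2.110975
  t = 4.0000: CF_t = 2.500000, DF = 0.798100, PV = 1.995250
  t = 5.0000: CF_t = 2.500000, DF = 0.754348, PV = 1.885870
  t = 6.0000: CF_t = 2.500000, DF = 0.712994, PV = 1.782485
  t = 7.0000: CF_t = 102.500000, DF = 0.673908, PV = 69.075525
Price P = sum_t PV_t = 81.446464
Macaulay numerator sum_t t * PV_t:
  t * PV_t at t = 1.0000: 2.362949
  t * PV_t at t = 2.0000: 4.466822
  t * PV_t at t = 3.0000: 6.332924
  t * PV_t at t = 4.0000: 7.981000
  t * PV_t at t = 5.0000: 9.429348
  t * PV_t at t = 6.0000: 10.694913
  t * PV_t at t = 7.0000: 483.528672
Macaulay duration D = (sum_t t * PV_t) / P = 524.796628 / 81.446464 = 6.443455


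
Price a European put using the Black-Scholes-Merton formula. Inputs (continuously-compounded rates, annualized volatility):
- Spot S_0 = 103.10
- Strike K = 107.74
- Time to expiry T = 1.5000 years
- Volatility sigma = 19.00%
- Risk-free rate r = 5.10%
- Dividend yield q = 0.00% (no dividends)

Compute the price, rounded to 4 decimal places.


Answer: Price = 7.8407

Derivation:
d1 = (ln(S/K) + (r - q + 0.5*sigma^2) * T) / (sigma * sqrt(T)) = 0.25592215
d2 = d1 - sigma * sqrt(T) = 0.02322062
exp(-rT) = 0.92635291; exp(-qT) = 1.00000000
P = K * exp(-rT) * N(-d2) - S_0 * exp(-qT) * N(-d1)
N(-d1) = 0.39900548; N(-d2) = 0.49073715
P = 107.7400 * 0.92635291 * 0.49073715 - 103.1000 * 1.00000000 * 0.39900548 = 7.8407


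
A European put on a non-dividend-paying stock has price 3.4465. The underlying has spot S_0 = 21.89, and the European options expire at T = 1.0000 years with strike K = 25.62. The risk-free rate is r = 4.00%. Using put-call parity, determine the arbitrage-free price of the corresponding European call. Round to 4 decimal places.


Answer: Call price = 0.7211

Derivation:
Put-call parity: C - P = S_0 * exp(-qT) - K * exp(-rT).
S_0 * exp(-qT) = 21.8900 * 1.00000000 = 21.89000000
K * exp(-rT) = 25.6200 * 0.96078944 = 24.61542543
C = P + S*exp(-qT) - K*exp(-rT)
C = 3.4465 + 21.89000000 - 24.61542543 = 0.7211


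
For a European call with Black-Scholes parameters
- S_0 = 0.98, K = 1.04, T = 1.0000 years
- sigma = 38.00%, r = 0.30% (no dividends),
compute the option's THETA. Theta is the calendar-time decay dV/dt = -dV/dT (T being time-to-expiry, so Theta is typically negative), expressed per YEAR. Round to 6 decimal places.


Answer: Theta = -0.075362

Derivation:
d1 = 0.0415173146; d2 = -0.3384826854
phi(d1) = 0.3985986026; exp(-qT) = 1.0000000000; exp(-rT) = 0.9970044955
Theta = -S*exp(-qT)*phi(d1)*sigma/(2*sqrt(T)) - r*K*exp(-rT)*N(d2) + q*S*exp(-qT)*N(d1)
N(d1) = 0.5165582551; N(d2) = 0.3674997365; sqrt(T) = 1.0000000000
Term 1 = -0.9800 * 1.0000000000 * 0.3985986026 * 0.3800 / (2 * 1.0000000000) = -0.0742190598
Term 2 = -0.0030 * 1.0400 * 0.9970044955 * 0.3674997365 = -0.0011431645
Term 3 = 0 (no dividend yield, q = 0)
Theta = -0.0742190598 + (-0.0011431645) + (0.0000000000) = -0.075362


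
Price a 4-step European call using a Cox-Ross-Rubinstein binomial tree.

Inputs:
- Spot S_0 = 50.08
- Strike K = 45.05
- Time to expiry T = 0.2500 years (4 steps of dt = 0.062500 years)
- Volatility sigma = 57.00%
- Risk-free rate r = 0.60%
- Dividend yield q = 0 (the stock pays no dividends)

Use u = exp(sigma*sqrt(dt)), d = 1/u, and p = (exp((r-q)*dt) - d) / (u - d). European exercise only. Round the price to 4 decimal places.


dt = T/N = 0.062500
u = exp(sigma*sqrt(dt)) = 1.153153; d = 1/u = 0.867188
p = (exp((r-q)*dt) - d) / (u - d) = 0.465747
Discount per step: exp(-r*dt) = 0.999625
Stock lattice S(k, i) with i counting down-moves:
  k=0: S(0,0) = 50.0800
  k=1: S(1,0) = 57.7499; S(1,1) = 43.4288
  k=2: S(2,0) = 66.5945; S(2,1) = 50.0800; S(2,2) = 37.6609
  k=3: S(3,0) = 76.7936; S(3,1) = 57.7499; S(3,2) = 43.4288; S(3,3) = 32.6590
  k=4: S(4,0) = 88.5548; S(4,1) = 66.5945; S(4,2) = 50.0800; S(4,3) = 37.6609; S(4,4) = 28.3215
Terminal payoffs V(N, i) = max(S_T - K, 0):
  V(4,0) = 43.504814; V(4,1) = 21.544482; V(4,2) = 5.030000; V(4,3) = 0.000000; V(4,4) = 0.000000
Backward induction: V(k, i) = exp(-r*dt) * [p * V(k+1, i) + (1-p) * V(k+1, i+1)].
  V(3,0) = exp(-r*dt) * [p*43.504814 + (1-p)*21.544482] = 31.760523
  V(3,1) = exp(-r*dt) * [p*21.544482 + (1-p)*5.030000] = 12.716797
  V(3,2) = exp(-r*dt) * [p*5.030000 + (1-p)*0.000000] = 2.341828
  V(3,3) = exp(-r*dt) * [p*0.000000 + (1-p)*0.000000] = 0.000000
  V(2,0) = exp(-r*dt) * [p*31.760523 + (1-p)*12.716797] = 21.578257
  V(2,1) = exp(-r*dt) * [p*12.716797 + (1-p)*2.341828] = 7.171246
  V(2,2) = exp(-r*dt) * [p*2.341828 + (1-p)*0.000000] = 1.090290
  V(1,0) = exp(-r*dt) * [p*21.578257 + (1-p)*7.171246] = 13.876060
  V(1,1) = exp(-r*dt) * [p*7.171246 + (1-p)*1.090290] = 3.921005
  V(0,0) = exp(-r*dt) * [p*13.876060 + (1-p)*3.921005] = 8.554331

Answer: Price = V(0,0) = 8.5543


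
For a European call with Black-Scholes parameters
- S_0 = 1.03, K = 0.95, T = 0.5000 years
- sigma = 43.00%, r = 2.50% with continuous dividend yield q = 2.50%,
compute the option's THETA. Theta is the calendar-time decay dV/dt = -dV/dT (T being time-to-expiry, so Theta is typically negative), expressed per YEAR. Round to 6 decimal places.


d1 = 0.4179398919; d2 = 0.1138839760
phi(d1) = 0.3655780755; exp(-qT) = 0.9875778005; exp(-rT) = 0.9875778005
Theta = -S*exp(-qT)*phi(d1)*sigma/(2*sqrt(T)) - r*K*exp(-rT)*N(d2) + q*S*exp(-qT)*N(d1)
N(d1) = 0.6620044675; N(d2) = 0.5453351159; sqrt(T) = 0.7071067812
Term 1 = -1.0300 * 0.9875778005 * 0.3655780755 * 0.4300 / (2 * 0.7071067812) = -0.1130686336
Term 2 = -0.0250 * 0.9500 * 0.9875778005 * 0.5453351159 = -0.0127908203
Term 3 = 0.0250 * 1.0300 * 0.9875778005 * 0.6620044675 = 0.0168348586
Theta = -0.1130686336 + (-0.0127908203) + (0.0168348586) = -0.109025

Answer: Theta = -0.109025


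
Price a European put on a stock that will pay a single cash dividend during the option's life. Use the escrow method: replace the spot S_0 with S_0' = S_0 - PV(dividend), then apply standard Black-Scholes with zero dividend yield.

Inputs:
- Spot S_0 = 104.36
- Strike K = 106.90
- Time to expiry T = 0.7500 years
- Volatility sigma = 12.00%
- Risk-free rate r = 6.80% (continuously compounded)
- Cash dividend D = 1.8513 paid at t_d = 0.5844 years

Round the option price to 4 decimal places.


PV(D) = D * exp(-r * t_d) = 1.8513 * 0.96104005 = 1.77917344
S_0' = S_0 - PV(D) = 104.3600 - 1.77917344 = 102.58082656
d1 = (ln(S_0'/K) + (r + sigma^2/2)*T) / (sigma*sqrt(T)) = 0.14585043
d2 = d1 - sigma*sqrt(T) = 0.04192738
exp(-rT) = 0.95027867
N(-d1) = 0.44201973; N(-d2) = 0.48327829
P = K * exp(-rT) * N(-d2) - S_0' * N(-d1) = 106.9000 * 0.95027867 * 0.48327829 - 102.58082656 * 0.44201973 = 3.7510

Answer: Price = 3.7510


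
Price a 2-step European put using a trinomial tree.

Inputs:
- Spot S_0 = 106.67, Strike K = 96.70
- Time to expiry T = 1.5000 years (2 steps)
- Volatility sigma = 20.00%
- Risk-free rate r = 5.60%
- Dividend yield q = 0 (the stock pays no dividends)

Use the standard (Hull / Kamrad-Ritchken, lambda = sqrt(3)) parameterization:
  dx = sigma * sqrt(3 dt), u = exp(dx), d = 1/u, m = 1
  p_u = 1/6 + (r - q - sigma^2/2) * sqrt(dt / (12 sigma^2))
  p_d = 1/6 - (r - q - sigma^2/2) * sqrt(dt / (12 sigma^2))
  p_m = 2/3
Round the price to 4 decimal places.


Answer: Price = V(0,0) = 3.1559

Derivation:
dt = T/N = 0.750000; dx = sigma*sqrt(3*dt) = 0.300000
u = exp(dx) = 1.349859; d = 1/u = 0.740818
p_u = 0.211667, p_m = 0.666667, p_d = 0.121667
Discount per step: exp(-r*dt) = 0.958870
Stock lattice S(k, j) with j the centered position index:
  k=0: S(0,+0) = 106.6700
  k=1: S(1,-1) = 79.0231; S(1,+0) = 106.6700; S(1,+1) = 143.9894
  k=2: S(2,-2) = 58.5417; S(2,-1) = 79.0231; S(2,+0) = 106.6700; S(2,+1) = 143.9894; S(2,+2) = 194.3654
Terminal payoffs V(N, j) = max(K - S_T, 0):
  V(2,-2) = 38.158263; V(2,-1) = 17.676920; V(2,+0) = 0.000000; V(2,+1) = 0.000000; V(2,+2) = 0.000000
Backward induction: V(k, j) = exp(-r*dt) * [p_u * V(k+1, j+1) + p_m * V(k+1, j) + p_d * V(k+1, j-1)]
  V(1,-1) = exp(-r*dt) * [p_u*0.000000 + p_m*17.676920 + p_d*38.158263] = 15.751548
  V(1,+0) = exp(-r*dt) * [p_u*0.000000 + p_m*0.000000 + p_d*17.676920] = 2.062234
  V(1,+1) = exp(-r*dt) * [p_u*0.000000 + p_m*0.000000 + p_d*0.000000] = 0.000000
  V(0,+0) = exp(-r*dt) * [p_u*0.000000 + p_m*2.062234 + p_d*15.751548] = 3.155890


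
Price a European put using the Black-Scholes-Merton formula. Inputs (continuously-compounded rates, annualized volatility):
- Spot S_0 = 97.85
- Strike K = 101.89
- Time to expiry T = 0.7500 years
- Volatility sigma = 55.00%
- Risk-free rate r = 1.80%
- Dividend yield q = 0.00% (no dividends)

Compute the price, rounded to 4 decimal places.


Answer: Price = 20.0372

Derivation:
d1 = (ln(S/K) + (r - q + 0.5*sigma^2) * T) / (sigma * sqrt(T)) = 0.18155964
d2 = d1 - sigma * sqrt(T) = -0.29475433
exp(-rT) = 0.98659072; exp(-qT) = 1.00000000
P = K * exp(-rT) * N(-d2) - S_0 * exp(-qT) * N(-d1)
N(-d1) = 0.42796416; N(-d2) = 0.61590922
P = 101.8900 * 0.98659072 * 0.61590922 - 97.8500 * 1.00000000 * 0.42796416 = 20.0372


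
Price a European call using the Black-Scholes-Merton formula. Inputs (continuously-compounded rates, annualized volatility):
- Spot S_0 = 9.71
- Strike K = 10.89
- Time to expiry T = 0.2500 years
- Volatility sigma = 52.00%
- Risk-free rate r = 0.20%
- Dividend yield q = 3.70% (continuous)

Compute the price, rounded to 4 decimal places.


d1 = (ln(S/K) + (r - q + 0.5*sigma^2) * T) / (sigma * sqrt(T)) = -0.34476406
d2 = d1 - sigma * sqrt(T) = -0.60476406
exp(-rT) = 0.99950012; exp(-qT) = 0.99079265
C = S_0 * exp(-qT) * N(d1) - K * exp(-rT) * N(d2)
N(d1) = 0.36513588; N(d2) = 0.27266789
C = 9.7100 * 0.99079265 * 0.36513588 - 10.8900 * 0.99950012 * 0.27266789 = 0.5450

Answer: Price = 0.5450


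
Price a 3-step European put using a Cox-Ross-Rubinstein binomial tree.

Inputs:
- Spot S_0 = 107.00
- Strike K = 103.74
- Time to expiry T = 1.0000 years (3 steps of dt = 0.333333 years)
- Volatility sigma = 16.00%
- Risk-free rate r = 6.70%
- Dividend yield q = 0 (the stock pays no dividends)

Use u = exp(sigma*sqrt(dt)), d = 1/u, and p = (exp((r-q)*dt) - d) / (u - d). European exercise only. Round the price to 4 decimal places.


Answer: Price = V(0,0) = 3.0357

Derivation:
dt = T/N = 0.333333
u = exp(sigma*sqrt(dt)) = 1.096777; d = 1/u = 0.911762
p = (exp((r-q)*dt) - d) / (u - d) = 0.598991
Discount per step: exp(-r*dt) = 0.977914
Stock lattice S(k, i) with i counting down-moves:
  k=0: S(0,0) = 107.0000
  k=1: S(1,0) = 117.3552; S(1,1) = 97.5586
  k=2: S(2,0) = 128.7125; S(2,1) = 107.0000; S(2,2) = 88.9502
  k=3: S(3,0) = 141.1689; S(3,1) = 117.3552; S(3,2) = 97.5586; S(3,3) = 81.1014
Terminal payoffs V(N, i) = max(K - S_T, 0):
  V(3,0) = 0.000000; V(3,1) = 0.000000; V(3,2) = 6.181442; V(3,3) = 22.638561
Backward induction: V(k, i) = exp(-r*dt) * [p * V(k+1, i) + (1-p) * V(k+1, i+1)].
  V(2,0) = exp(-r*dt) * [p*0.000000 + (1-p)*0.000000] = 0.000000
  V(2,1) = exp(-r*dt) * [p*0.000000 + (1-p)*6.181442] = 2.424065
  V(2,2) = exp(-r*dt) * [p*6.181442 + (1-p)*22.638561] = 12.498612
  V(1,0) = exp(-r*dt) * [p*0.000000 + (1-p)*2.424065] = 0.950602
  V(1,1) = exp(-r*dt) * [p*2.424065 + (1-p)*12.498612] = 6.321282
  V(0,0) = exp(-r*dt) * [p*0.950602 + (1-p)*6.321282] = 3.035730


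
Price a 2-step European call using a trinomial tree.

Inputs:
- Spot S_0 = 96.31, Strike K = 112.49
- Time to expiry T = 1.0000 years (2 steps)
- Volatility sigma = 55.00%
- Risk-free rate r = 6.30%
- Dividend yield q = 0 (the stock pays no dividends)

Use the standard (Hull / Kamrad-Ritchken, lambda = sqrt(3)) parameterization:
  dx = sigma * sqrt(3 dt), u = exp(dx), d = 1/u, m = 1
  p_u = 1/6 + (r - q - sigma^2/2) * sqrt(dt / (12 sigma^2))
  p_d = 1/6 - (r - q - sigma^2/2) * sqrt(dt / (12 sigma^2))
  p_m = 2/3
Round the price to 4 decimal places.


dt = T/N = 0.500000; dx = sigma*sqrt(3*dt) = 0.673610
u = exp(dx) = 1.961304; d = 1/u = 0.509865
p_u = 0.133914, p_m = 0.666667, p_d = 0.199419
Discount per step: exp(-r*dt) = 0.968991
Stock lattice S(k, j) with j the centered position index:
  k=0: S(0,+0) = 96.3100
  k=1: S(1,-1) = 49.1051; S(1,+0) = 96.3100; S(1,+1) = 188.8932
  k=2: S(2,-2) = 25.0370; S(2,-1) = 49.1051; S(2,+0) = 96.3100; S(2,+1) = 188.8932; S(2,+2) = 370.4771
Terminal payoffs V(N, j) = max(S_T - K, 0):
  V(2,-2) = 0.000000; V(2,-1) = 0.000000; V(2,+0) = 0.000000; V(2,+1) = 76.403211; V(2,+2) = 257.987055
Backward induction: V(k, j) = exp(-r*dt) * [p_u * V(k+1, j+1) + p_m * V(k+1, j) + p_d * V(k+1, j-1)]
  V(1,-1) = exp(-r*dt) * [p_u*0.000000 + p_m*0.000000 + p_d*0.000000] = 0.000000
  V(1,+0) = exp(-r*dt) * [p_u*76.403211 + p_m*0.000000 + p_d*0.000000] = 9.914193
  V(1,+1) = exp(-r*dt) * [p_u*257.987055 + p_m*76.403211 + p_d*0.000000] = 82.832794
  V(0,+0) = exp(-r*dt) * [p_u*82.832794 + p_m*9.914193 + p_d*0.000000] = 17.153015

Answer: Price = V(0,0) = 17.1530


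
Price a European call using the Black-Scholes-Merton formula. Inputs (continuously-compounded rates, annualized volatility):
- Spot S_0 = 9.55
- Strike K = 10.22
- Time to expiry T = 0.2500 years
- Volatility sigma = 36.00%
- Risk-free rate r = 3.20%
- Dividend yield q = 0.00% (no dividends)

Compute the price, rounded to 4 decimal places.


d1 = (ln(S/K) + (r - q + 0.5*sigma^2) * T) / (sigma * sqrt(T)) = -0.24225239
d2 = d1 - sigma * sqrt(T) = -0.42225239
exp(-rT) = 0.99203191; exp(-qT) = 1.00000000
C = S_0 * exp(-qT) * N(d1) - K * exp(-rT) * N(d2)
N(d1) = 0.40429230; N(d2) = 0.33642040
C = 9.5500 * 1.00000000 * 0.40429230 - 10.2200 * 0.99203191 * 0.33642040 = 0.4502

Answer: Price = 0.4502


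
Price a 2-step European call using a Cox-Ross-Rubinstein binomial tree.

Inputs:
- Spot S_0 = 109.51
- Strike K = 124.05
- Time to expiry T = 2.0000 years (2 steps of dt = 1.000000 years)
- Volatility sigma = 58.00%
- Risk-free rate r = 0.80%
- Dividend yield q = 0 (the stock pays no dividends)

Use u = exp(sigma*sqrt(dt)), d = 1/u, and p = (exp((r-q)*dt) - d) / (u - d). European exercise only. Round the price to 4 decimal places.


Answer: Price = V(0,0) = 29.6148

Derivation:
dt = T/N = 1.000000
u = exp(sigma*sqrt(dt)) = 1.786038; d = 1/u = 0.559898
p = (exp((r-q)*dt) - d) / (u - d) = 0.365483
Discount per step: exp(-r*dt) = 0.992032
Stock lattice S(k, i) with i counting down-moves:
  k=0: S(0,0) = 109.5100
  k=1: S(1,0) = 195.5891; S(1,1) = 61.3145
  k=2: S(2,0) = 349.3296; S(2,1) = 109.5100; S(2,2) = 34.3299
Terminal payoffs V(N, i) = max(S_T - K, 0):
  V(2,0) = 225.279593; V(2,1) = 0.000000; V(2,2) = 0.000000
Backward induction: V(k, i) = exp(-r*dt) * [p * V(k+1, i) + (1-p) * V(k+1, i+1)].
  V(1,0) = exp(-r*dt) * [p*225.279593 + (1-p)*0.000000] = 81.679870
  V(1,1) = exp(-r*dt) * [p*0.000000 + (1-p)*0.000000] = 0.000000
  V(0,0) = exp(-r*dt) * [p*81.679870 + (1-p)*0.000000] = 29.614760


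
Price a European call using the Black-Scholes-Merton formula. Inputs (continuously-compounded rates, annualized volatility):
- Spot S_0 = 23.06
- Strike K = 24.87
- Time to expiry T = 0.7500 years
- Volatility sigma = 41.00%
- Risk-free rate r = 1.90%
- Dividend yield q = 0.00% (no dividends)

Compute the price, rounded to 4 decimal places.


Answer: Price = 2.6724

Derivation:
d1 = (ln(S/K) + (r - q + 0.5*sigma^2) * T) / (sigma * sqrt(T)) = 0.00485751
d2 = d1 - sigma * sqrt(T) = -0.35021291
exp(-rT) = 0.98585105; exp(-qT) = 1.00000000
C = S_0 * exp(-qT) * N(d1) - K * exp(-rT) * N(d2)
N(d1) = 0.50193786; N(d2) = 0.36308946
C = 23.0600 * 1.00000000 * 0.50193786 - 24.8700 * 0.98585105 * 0.36308946 = 2.6724


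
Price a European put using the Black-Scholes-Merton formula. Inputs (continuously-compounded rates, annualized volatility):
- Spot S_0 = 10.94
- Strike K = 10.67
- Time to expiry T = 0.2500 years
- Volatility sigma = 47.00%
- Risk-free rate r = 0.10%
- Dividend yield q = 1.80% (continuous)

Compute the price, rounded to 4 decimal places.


Answer: Price = 0.9004

Derivation:
d1 = (ln(S/K) + (r - q + 0.5*sigma^2) * T) / (sigma * sqrt(T)) = 0.20575418
d2 = d1 - sigma * sqrt(T) = -0.02924582
exp(-rT) = 0.99975003; exp(-qT) = 0.99551011
P = K * exp(-rT) * N(-d2) - S_0 * exp(-qT) * N(-d1)
N(-d1) = 0.41849147; N(-d2) = 0.51166573
P = 10.6700 * 0.99975003 * 0.51166573 - 10.9400 * 0.99551011 * 0.41849147 = 0.9004


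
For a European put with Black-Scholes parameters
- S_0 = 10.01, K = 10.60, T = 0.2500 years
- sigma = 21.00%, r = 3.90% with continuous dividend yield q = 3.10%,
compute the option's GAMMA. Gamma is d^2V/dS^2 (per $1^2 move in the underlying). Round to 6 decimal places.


d1 = -0.4738753123; d2 = -0.5788753123
phi(d1) = 0.3565725908; exp(-qT) = 0.9922799538; exp(-rT) = 0.9902973771
Gamma = exp(-qT) * phi(d1) / (S * sigma * sqrt(T)) = 0.9922799538 * 0.3565725908 / (10.0100 * 0.2100 * 0.5000000000) = 0.336635

Answer: Gamma = 0.336635


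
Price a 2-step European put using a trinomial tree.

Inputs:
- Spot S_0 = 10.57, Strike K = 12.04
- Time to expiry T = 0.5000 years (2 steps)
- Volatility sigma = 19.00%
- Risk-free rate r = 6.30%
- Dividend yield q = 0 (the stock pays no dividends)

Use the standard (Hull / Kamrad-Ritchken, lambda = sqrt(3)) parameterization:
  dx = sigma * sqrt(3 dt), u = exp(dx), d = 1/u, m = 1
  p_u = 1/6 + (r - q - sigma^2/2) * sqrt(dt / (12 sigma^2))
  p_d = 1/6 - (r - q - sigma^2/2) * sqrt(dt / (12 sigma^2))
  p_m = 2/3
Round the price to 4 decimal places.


dt = T/N = 0.250000; dx = sigma*sqrt(3*dt) = 0.164545
u = exp(dx) = 1.178856; d = 1/u = 0.848280
p_u = 0.200814, p_m = 0.666667, p_d = 0.132519
Discount per step: exp(-r*dt) = 0.984373
Stock lattice S(k, j) with j the centered position index:
  k=0: S(0,+0) = 10.5700
  k=1: S(1,-1) = 8.9663; S(1,+0) = 10.5700; S(1,+1) = 12.4605
  k=2: S(2,-2) = 7.6059; S(2,-1) = 8.9663; S(2,+0) = 10.5700; S(2,+1) = 12.4605; S(2,+2) = 14.6892
Terminal payoffs V(N, j) = max(K - S_T, 0):
  V(2,-2) = 4.434055; V(2,-1) = 3.073683; V(2,+0) = 1.470000; V(2,+1) = 0.000000; V(2,+2) = 0.000000
Backward induction: V(k, j) = exp(-r*dt) * [p_u * V(k+1, j+1) + p_m * V(k+1, j) + p_d * V(k+1, j-1)]
  V(1,-1) = exp(-r*dt) * [p_u*1.470000 + p_m*3.073683 + p_d*4.434055] = 2.886101
  V(1,+0) = exp(-r*dt) * [p_u*0.000000 + p_m*1.470000 + p_d*3.073683] = 1.365644
  V(1,+1) = exp(-r*dt) * [p_u*0.000000 + p_m*0.000000 + p_d*1.470000] = 0.191759
  V(0,+0) = exp(-r*dt) * [p_u*0.191759 + p_m*1.365644 + p_d*2.886101] = 1.310596

Answer: Price = V(0,0) = 1.3106


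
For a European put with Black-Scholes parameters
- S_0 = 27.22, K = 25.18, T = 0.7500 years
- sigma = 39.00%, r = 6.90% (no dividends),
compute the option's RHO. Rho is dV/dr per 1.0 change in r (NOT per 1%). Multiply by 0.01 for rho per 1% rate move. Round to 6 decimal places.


Answer: Rho = -7.439962

Derivation:
d1 = 0.5527446921; d2 = 0.2149947846
phi(d1) = 0.3424252544; exp(-qT) = 1.0000000000; exp(-rT) = 0.9495662287
N(-d2) = 0.4148856924
Rho = -K*T*exp(-rT)*N(-d2) = -25.1800 * 0.7500 * 0.9495662287 * 0.4148856924 = -7.439962


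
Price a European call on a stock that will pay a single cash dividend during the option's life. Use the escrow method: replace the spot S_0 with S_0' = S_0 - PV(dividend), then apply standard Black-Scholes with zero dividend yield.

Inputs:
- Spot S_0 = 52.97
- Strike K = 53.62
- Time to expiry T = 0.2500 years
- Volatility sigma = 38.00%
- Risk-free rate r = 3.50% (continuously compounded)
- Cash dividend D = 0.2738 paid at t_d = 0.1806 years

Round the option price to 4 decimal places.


Answer: Price = 3.7823

Derivation:
PV(D) = D * exp(-r * t_d) = 0.2738 * 0.99369894 = 0.27207477
S_0' = S_0 - PV(D) = 52.9700 - 0.27207477 = 52.69792523
d1 = (ln(S_0'/K) + (r + sigma^2/2)*T) / (sigma*sqrt(T)) = 0.04975764
d2 = d1 - sigma*sqrt(T) = -0.14024236
exp(-rT) = 0.99128817
N(d1) = 0.51984224; N(d2) = 0.44423425
C = S_0' * N(d1) - K * exp(-rT) * N(d2) = 52.69792523 * 0.51984224 - 53.6200 * 0.99128817 * 0.44423425 = 3.7823


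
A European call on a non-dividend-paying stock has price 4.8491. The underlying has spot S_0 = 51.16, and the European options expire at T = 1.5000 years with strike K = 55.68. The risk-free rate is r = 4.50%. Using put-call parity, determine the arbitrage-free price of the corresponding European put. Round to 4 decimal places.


Answer: Put price = 5.7347

Derivation:
Put-call parity: C - P = S_0 * exp(-qT) - K * exp(-rT).
S_0 * exp(-qT) = 51.1600 * 1.00000000 = 51.16000000
K * exp(-rT) = 55.6800 * 0.93472772 = 52.04563948
P = C - S*exp(-qT) + K*exp(-rT)
P = 4.8491 - 51.16000000 + 52.04563948 = 5.7347


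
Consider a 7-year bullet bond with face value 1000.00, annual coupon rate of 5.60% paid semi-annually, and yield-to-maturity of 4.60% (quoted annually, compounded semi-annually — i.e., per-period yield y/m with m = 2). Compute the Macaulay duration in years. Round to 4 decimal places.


Answer: Macaulay duration = 5.9238 years

Derivation:
Coupon per period c = face * coupon_rate / m = 28.000000
Periods per year m = 2; per-period yield y/m = 0.023000
Number of cashflows N = 14
Cashflows (t years, CF_t, discount factor 1/(1+y/m)^(m*t), PV):
  t = 0.5000: CF_t = 28.000000, DF = 0.977517, PV = 27.370479
  t = 1.0000: CF_t = 28.000000, DF = 0.955540, PV = 26.755111
  t = 1.5000: CF_t = 28.000000, DF = 0.934056, PV = 26.153579
  t = 2.0000: CF_t = 28.000000, DF = 0.913056, PV = 25.565571
  t = 2.5000: CF_t = 28.000000, DF = 0.892528, PV = 24.990783
  t = 3.0000: CF_t = 28.000000, DF = 0.872461, PV = 24.428918
  t = 3.5000: CF_t = 28.000000, DF = 0.852846, PV = 23.879685
  t = 4.0000: CF_t = 28.000000, DF = 0.833671, PV = 23.342801
  t = 4.5000: CF_t = 28.000000, DF = 0.814928, PV = 22.817987
  t = 5.0000: CF_t = 28.000000, DF = 0.796606, PV = 22.304973
  t = 5.5000: CF_t = 28.000000, DF = 0.778696, PV = 21.803492
  t = 6.0000: CF_t = 28.000000, DF = 0.761189, PV = 21.313287
  t = 6.5000: CF_t = 28.000000, DF = 0.744075, PV = 20.834102
  t = 7.0000: CF_t = 1028.000000, DF = 0.727346, PV = 747.711814
Price P = sum_t PV_t = 1059.272582
Macaulay numerator sum_t t * PV_t:
  t * PV_t at t = 0.5000: 13.685239
  t * PV_t at t = 1.0000: 26.755111
  t * PV_t at t = 1.5000: 39.230369
  t * PV_t at t = 2.0000: 51.131142
  t * PV_t at t = 2.5000: 62.476957
  t * PV_t at t = 3.0000: 73.286754
  t * PV_t at t = 3.5000: 83.578898
  t * PV_t at t = 4.0000: 93.371203
  t * PV_t at t = 4.5000: 102.680941
  t * PV_t at t = 5.0000: 111.524863
  t * PV_t at t = 5.5000: 119.919208
  t * PV_t at t = 6.0000: 127.879720
  t * PV_t at t = 6.5000: 135.421665
  t * PV_t at t = 7.0000: 5233.982699
Macaulay duration D = (sum_t t * PV_t) / P = 6274.924769 / 1059.272582 = 5.923806


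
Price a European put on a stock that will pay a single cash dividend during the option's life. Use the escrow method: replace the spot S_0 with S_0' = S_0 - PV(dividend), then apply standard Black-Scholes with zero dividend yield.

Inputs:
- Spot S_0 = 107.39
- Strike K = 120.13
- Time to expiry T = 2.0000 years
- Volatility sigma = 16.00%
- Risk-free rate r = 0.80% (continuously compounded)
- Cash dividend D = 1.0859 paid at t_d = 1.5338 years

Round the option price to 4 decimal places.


Answer: Price = 17.1529

Derivation:
PV(D) = D * exp(-r * t_d) = 1.0859 * 0.98780457 = 1.07265699
S_0' = S_0 - PV(D) = 107.3900 - 1.07265699 = 106.31734301
d1 = (ln(S_0'/K) + (r + sigma^2/2)*T) / (sigma*sqrt(T)) = -0.35596668
d2 = d1 - sigma*sqrt(T) = -0.58224085
exp(-rT) = 0.98412732
N(-d1) = 0.63906724; N(-d2) = 0.71979777
P = K * exp(-rT) * N(-d2) - S_0' * N(-d1) = 120.1300 * 0.98412732 * 0.71979777 - 106.31734301 * 0.63906724 = 17.1529


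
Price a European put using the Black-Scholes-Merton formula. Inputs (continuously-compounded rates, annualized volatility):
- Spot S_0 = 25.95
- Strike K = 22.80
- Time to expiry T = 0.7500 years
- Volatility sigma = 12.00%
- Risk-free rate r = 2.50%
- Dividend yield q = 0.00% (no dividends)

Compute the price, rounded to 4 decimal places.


d1 = (ln(S/K) + (r - q + 0.5*sigma^2) * T) / (sigma * sqrt(T)) = 1.47764212
d2 = d1 - sigma * sqrt(T) = 1.37371907
exp(-rT) = 0.98142469; exp(-qT) = 1.00000000
P = K * exp(-rT) * N(-d2) - S_0 * exp(-qT) * N(-d1)
N(-d1) = 0.06975180; N(-d2) = 0.08476446
P = 22.8000 * 0.98142469 * 0.08476446 - 25.9500 * 1.00000000 * 0.06975180 = 0.0867

Answer: Price = 0.0867


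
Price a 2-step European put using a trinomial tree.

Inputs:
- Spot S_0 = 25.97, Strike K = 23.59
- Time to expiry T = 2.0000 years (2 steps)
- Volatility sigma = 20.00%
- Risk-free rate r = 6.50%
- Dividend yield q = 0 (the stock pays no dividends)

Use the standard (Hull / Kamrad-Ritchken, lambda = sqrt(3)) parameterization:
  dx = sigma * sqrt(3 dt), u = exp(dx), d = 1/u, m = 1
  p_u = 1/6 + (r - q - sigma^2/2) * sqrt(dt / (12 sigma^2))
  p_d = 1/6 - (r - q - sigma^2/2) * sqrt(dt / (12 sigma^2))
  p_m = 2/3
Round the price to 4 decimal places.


Answer: Price = V(0,0) = 0.7183

Derivation:
dt = T/N = 1.000000; dx = sigma*sqrt(3*dt) = 0.346410
u = exp(dx) = 1.413982; d = 1/u = 0.707222
p_u = 0.231619, p_m = 0.666667, p_d = 0.101715
Discount per step: exp(-r*dt) = 0.937067
Stock lattice S(k, j) with j the centered position index:
  k=0: S(0,+0) = 25.9700
  k=1: S(1,-1) = 18.3666; S(1,+0) = 25.9700; S(1,+1) = 36.7211
  k=2: S(2,-2) = 12.9892; S(2,-1) = 18.3666; S(2,+0) = 25.9700; S(2,+1) = 36.7211; S(2,+2) = 51.9230
Terminal payoffs V(N, j) = max(K - S_T, 0):
  V(2,-2) = 10.600755; V(2,-1) = 5.223436; V(2,+0) = 0.000000; V(2,+1) = 0.000000; V(2,+2) = 0.000000
Backward induction: V(k, j) = exp(-r*dt) * [p_u * V(k+1, j+1) + p_m * V(k+1, j) + p_d * V(k+1, j-1)]
  V(1,-1) = exp(-r*dt) * [p_u*0.000000 + p_m*5.223436 + p_d*10.600755] = 4.273537
  V(1,+0) = exp(-r*dt) * [p_u*0.000000 + p_m*0.000000 + p_d*5.223436] = 0.497864
  V(1,+1) = exp(-r*dt) * [p_u*0.000000 + p_m*0.000000 + p_d*0.000000] = 0.000000
  V(0,+0) = exp(-r*dt) * [p_u*0.000000 + p_m*0.497864 + p_d*4.273537] = 0.718348


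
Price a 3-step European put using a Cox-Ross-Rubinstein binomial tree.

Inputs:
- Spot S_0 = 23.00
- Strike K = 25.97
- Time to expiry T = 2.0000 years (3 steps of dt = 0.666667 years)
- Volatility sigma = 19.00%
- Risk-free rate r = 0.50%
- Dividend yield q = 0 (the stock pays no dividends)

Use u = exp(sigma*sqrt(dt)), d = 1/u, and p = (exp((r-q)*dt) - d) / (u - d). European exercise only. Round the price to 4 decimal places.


dt = T/N = 0.666667
u = exp(sigma*sqrt(dt)) = 1.167815; d = 1/u = 0.856300
p = (exp((r-q)*dt) - d) / (u - d) = 0.472012
Discount per step: exp(-r*dt) = 0.996672
Stock lattice S(k, i) with i counting down-moves:
  k=0: S(0,0) = 23.0000
  k=1: S(1,0) = 26.8597; S(1,1) = 19.6949
  k=2: S(2,0) = 31.3672; S(2,1) = 23.0000; S(2,2) = 16.8647
  k=3: S(3,0) = 36.6311; S(3,1) = 26.8597; S(3,2) = 19.6949; S(3,3) = 14.4413
Terminal payoffs V(N, i) = max(K - S_T, 0):
  V(3,0) = 0.000000; V(3,1) = 0.000000; V(3,2) = 6.275097; V(3,3) = 11.528714
Backward induction: V(k, i) = exp(-r*dt) * [p * V(k+1, i) + (1-p) * V(k+1, i+1)].
  V(2,0) = exp(-r*dt) * [p*0.000000 + (1-p)*0.000000] = 0.000000
  V(2,1) = exp(-r*dt) * [p*0.000000 + (1-p)*6.275097] = 3.302149
  V(2,2) = exp(-r*dt) * [p*6.275097 + (1-p)*11.528714] = 9.018830
  V(1,0) = exp(-r*dt) * [p*0.000000 + (1-p)*3.302149] = 1.737692
  V(1,1) = exp(-r*dt) * [p*3.302149 + (1-p)*9.018830] = 6.299453
  V(0,0) = exp(-r*dt) * [p*1.737692 + (1-p)*6.299453] = 4.132448

Answer: Price = V(0,0) = 4.1324


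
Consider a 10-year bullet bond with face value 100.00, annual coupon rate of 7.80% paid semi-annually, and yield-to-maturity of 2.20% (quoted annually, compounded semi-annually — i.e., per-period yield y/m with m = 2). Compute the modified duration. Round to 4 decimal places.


Answer: Modified duration = 7.6257

Derivation:
Coupon per period c = face * coupon_rate / m = 3.900000
Periods per year m = 2; per-period yield y/m = 0.011000
Number of cashflows N = 20
Cashflows (t years, CF_t, discount factor 1/(1+y/m)^(m*t), PV):
  t = 0.5000: CF_t = 3.900000, DF = 0.989120, PV = 3.857567
  t = 1.0000: CF_t = 3.900000, DF = 0.978358, PV = 3.815595
  t = 1.5000: CF_t = 3.900000, DF = 0.967713, PV = 3.774080
  t = 2.0000: CF_t = 3.900000, DF = 0.957184, PV = 3.733017
  t = 2.5000: CF_t = 3.900000, DF = 0.946769, PV = 3.692401
  t = 3.0000: CF_t = 3.900000, DF = 0.936468, PV = 3.652226
  t = 3.5000: CF_t = 3.900000, DF = 0.926279, PV = 3.612489
  t = 4.0000: CF_t = 3.900000, DF = 0.916201, PV = 3.573184
  t = 4.5000: CF_t = 3.900000, DF = 0.906232, PV = 3.534306
  t = 5.0000: CF_t = 3.900000, DF = 0.896372, PV = 3.495852
  t = 5.5000: CF_t = 3.900000, DF = 0.886620, PV = 3.457816
  t = 6.0000: CF_t = 3.900000, DF = 0.876973, PV = 3.420194
  t = 6.5000: CF_t = 3.900000, DF = 0.867431, PV = 3.382981
  t = 7.0000: CF_t = 3.900000, DF = 0.857993, PV = 3.346173
  t = 7.5000: CF_t = 3.900000, DF = 0.848658, PV = 3.309766
  t = 8.0000: CF_t = 3.900000, DF = 0.839424, PV = 3.273755
  t = 8.5000: CF_t = 3.900000, DF = 0.830291, PV = 3.238135
  t = 9.0000: CF_t = 3.900000, DF = 0.821257, PV = 3.202903
  t = 9.5000: CF_t = 3.900000, DF = 0.812322, PV = 3.168055
  t = 10.0000: CF_t = 103.900000, DF = 0.803483, PV = 83.481921
Price P = sum_t PV_t = 150.022417
First compute Macaulay numerator sum_t t * PV_t:
  t * PV_t at t = 0.5000: 1.928783
  t * PV_t at t = 1.0000: 3.815595
  t * PV_t at t = 1.5000: 5.661121
  t * PV_t at t = 2.0000: 7.466034
  t * PV_t at t = 2.5000: 9.231002
  t * PV_t at t = 3.0000: 10.956679
  t * PV_t at t = 3.5000: 12.643711
  t * PV_t at t = 4.0000: 14.292735
  t * PV_t at t = 4.5000: 15.904379
  t * PV_t at t = 5.0000: 17.479261
  t * PV_t at t = 5.5000: 19.017989
  t * PV_t at t = 6.0000: 20.521164
  t * PV_t at t = 6.5000: 21.989378
  t * PV_t at t = 7.0000: 23.423213
  t * PV_t at t = 7.5000: 24.823244
  t * PV_t at t = 8.0000: 26.190037
  t * PV_t at t = 8.5000: 27.524148
  t * PV_t at t = 9.0000: 28.826128
  t * PV_t at t = 9.5000: 30.096518
  t * PV_t at t = 10.0000: 834.819213
Macaulay duration D = 1156.610332 / 150.022417 = 7.709583
Modified duration = D / (1 + y/m) = 7.709583 / (1 + 0.011000) = 7.625701


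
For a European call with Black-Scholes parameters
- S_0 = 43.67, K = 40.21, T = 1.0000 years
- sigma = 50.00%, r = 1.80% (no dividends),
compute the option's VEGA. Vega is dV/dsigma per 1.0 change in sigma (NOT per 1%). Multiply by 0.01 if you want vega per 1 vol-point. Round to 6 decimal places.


d1 = 0.4510912932; d2 = -0.0489087068
phi(d1) = 0.3603497431; exp(-qT) = 1.0000000000; exp(-rT) = 0.9821610324
Vega = S * exp(-qT) * phi(d1) * sqrt(T) = 43.6700 * 1.0000000000 * 0.3603497431 * 1.0000000000 = 15.736473

Answer: Vega = 15.736473


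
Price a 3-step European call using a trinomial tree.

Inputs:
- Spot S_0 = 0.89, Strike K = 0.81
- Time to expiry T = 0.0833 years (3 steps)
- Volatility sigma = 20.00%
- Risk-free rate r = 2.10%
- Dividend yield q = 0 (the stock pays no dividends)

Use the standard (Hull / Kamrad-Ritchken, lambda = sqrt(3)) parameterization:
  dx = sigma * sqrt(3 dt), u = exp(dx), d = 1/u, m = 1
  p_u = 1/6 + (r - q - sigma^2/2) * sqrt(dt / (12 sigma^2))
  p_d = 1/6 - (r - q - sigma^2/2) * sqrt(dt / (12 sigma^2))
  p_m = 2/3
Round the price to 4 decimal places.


dt = T/N = 0.027767; dx = sigma*sqrt(3*dt) = 0.057723
u = exp(dx) = 1.059422; d = 1/u = 0.943911
p_u = 0.166907, p_m = 0.666667, p_d = 0.166426
Discount per step: exp(-r*dt) = 0.999417
Stock lattice S(k, j) with j the centered position index:
  k=0: S(0,+0) = 0.8900
  k=1: S(1,-1) = 0.8401; S(1,+0) = 0.8900; S(1,+1) = 0.9429
  k=2: S(2,-2) = 0.7930; S(2,-1) = 0.8401; S(2,+0) = 0.8900; S(2,+1) = 0.9429; S(2,+2) = 0.9989
  k=3: S(3,-3) = 0.7485; S(3,-2) = 0.7930; S(3,-1) = 0.8401; S(3,+0) = 0.8900; S(3,+1) = 0.9429; S(3,+2) = 0.9989; S(3,+3) = 1.0583
Terminal payoffs V(N, j) = max(S_T - K, 0):
  V(3,-3) = 0.000000; V(3,-2) = 0.000000; V(3,-1) = 0.030081; V(3,+0) = 0.080000; V(3,+1) = 0.132886; V(3,+2) = 0.188914; V(3,+3) = 0.248271
Backward induction: V(k, j) = exp(-r*dt) * [p_u * V(k+1, j+1) + p_m * V(k+1, j) + p_d * V(k+1, j-1)]
  V(2,-2) = exp(-r*dt) * [p_u*0.030081 + p_m*0.000000 + p_d*0.000000] = 0.005018
  V(2,-1) = exp(-r*dt) * [p_u*0.080000 + p_m*0.030081 + p_d*0.000000] = 0.033387
  V(2,+0) = exp(-r*dt) * [p_u*0.132886 + p_m*0.080000 + p_d*0.030081] = 0.080472
  V(2,+1) = exp(-r*dt) * [p_u*0.188914 + p_m*0.132886 + p_d*0.080000] = 0.133358
  V(2,+2) = exp(-r*dt) * [p_u*0.248271 + p_m*0.188914 + p_d*0.132886] = 0.189386
  V(1,-1) = exp(-r*dt) * [p_u*0.080472 + p_m*0.033387 + p_d*0.005018] = 0.036503
  V(1,+0) = exp(-r*dt) * [p_u*0.133358 + p_m*0.080472 + p_d*0.033387] = 0.081415
  V(1,+1) = exp(-r*dt) * [p_u*0.189386 + p_m*0.133358 + p_d*0.080472] = 0.133830
  V(0,+0) = exp(-r*dt) * [p_u*0.133830 + p_m*0.081415 + p_d*0.036503] = 0.082641

Answer: Price = V(0,0) = 0.0826
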